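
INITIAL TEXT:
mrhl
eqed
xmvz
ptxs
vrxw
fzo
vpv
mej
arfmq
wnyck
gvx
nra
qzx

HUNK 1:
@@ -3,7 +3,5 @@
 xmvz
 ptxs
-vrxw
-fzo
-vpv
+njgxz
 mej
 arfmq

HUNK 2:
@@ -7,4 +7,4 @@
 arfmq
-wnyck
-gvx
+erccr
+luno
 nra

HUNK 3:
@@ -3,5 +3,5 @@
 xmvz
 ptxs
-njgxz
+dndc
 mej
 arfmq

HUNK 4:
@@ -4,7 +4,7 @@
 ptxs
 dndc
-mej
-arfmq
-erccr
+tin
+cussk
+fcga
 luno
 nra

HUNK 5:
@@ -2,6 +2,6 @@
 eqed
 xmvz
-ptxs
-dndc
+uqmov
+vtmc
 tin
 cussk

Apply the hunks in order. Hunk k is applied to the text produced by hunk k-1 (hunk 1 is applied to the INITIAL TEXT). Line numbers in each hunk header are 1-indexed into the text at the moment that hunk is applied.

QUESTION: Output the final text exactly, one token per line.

Hunk 1: at line 3 remove [vrxw,fzo,vpv] add [njgxz] -> 11 lines: mrhl eqed xmvz ptxs njgxz mej arfmq wnyck gvx nra qzx
Hunk 2: at line 7 remove [wnyck,gvx] add [erccr,luno] -> 11 lines: mrhl eqed xmvz ptxs njgxz mej arfmq erccr luno nra qzx
Hunk 3: at line 3 remove [njgxz] add [dndc] -> 11 lines: mrhl eqed xmvz ptxs dndc mej arfmq erccr luno nra qzx
Hunk 4: at line 4 remove [mej,arfmq,erccr] add [tin,cussk,fcga] -> 11 lines: mrhl eqed xmvz ptxs dndc tin cussk fcga luno nra qzx
Hunk 5: at line 2 remove [ptxs,dndc] add [uqmov,vtmc] -> 11 lines: mrhl eqed xmvz uqmov vtmc tin cussk fcga luno nra qzx

Answer: mrhl
eqed
xmvz
uqmov
vtmc
tin
cussk
fcga
luno
nra
qzx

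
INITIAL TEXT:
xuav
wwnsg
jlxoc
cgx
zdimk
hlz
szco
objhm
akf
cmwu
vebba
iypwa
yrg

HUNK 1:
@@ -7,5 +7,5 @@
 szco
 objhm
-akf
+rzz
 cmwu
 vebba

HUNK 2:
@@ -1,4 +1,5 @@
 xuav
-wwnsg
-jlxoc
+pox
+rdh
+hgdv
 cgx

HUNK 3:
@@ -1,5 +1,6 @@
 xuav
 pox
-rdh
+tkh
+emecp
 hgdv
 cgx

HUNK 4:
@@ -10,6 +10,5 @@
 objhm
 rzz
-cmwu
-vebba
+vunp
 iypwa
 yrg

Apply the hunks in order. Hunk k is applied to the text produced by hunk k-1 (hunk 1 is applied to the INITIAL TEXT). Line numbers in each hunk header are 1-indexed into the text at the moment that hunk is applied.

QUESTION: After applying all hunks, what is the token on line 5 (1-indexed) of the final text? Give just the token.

Answer: hgdv

Derivation:
Hunk 1: at line 7 remove [akf] add [rzz] -> 13 lines: xuav wwnsg jlxoc cgx zdimk hlz szco objhm rzz cmwu vebba iypwa yrg
Hunk 2: at line 1 remove [wwnsg,jlxoc] add [pox,rdh,hgdv] -> 14 lines: xuav pox rdh hgdv cgx zdimk hlz szco objhm rzz cmwu vebba iypwa yrg
Hunk 3: at line 1 remove [rdh] add [tkh,emecp] -> 15 lines: xuav pox tkh emecp hgdv cgx zdimk hlz szco objhm rzz cmwu vebba iypwa yrg
Hunk 4: at line 10 remove [cmwu,vebba] add [vunp] -> 14 lines: xuav pox tkh emecp hgdv cgx zdimk hlz szco objhm rzz vunp iypwa yrg
Final line 5: hgdv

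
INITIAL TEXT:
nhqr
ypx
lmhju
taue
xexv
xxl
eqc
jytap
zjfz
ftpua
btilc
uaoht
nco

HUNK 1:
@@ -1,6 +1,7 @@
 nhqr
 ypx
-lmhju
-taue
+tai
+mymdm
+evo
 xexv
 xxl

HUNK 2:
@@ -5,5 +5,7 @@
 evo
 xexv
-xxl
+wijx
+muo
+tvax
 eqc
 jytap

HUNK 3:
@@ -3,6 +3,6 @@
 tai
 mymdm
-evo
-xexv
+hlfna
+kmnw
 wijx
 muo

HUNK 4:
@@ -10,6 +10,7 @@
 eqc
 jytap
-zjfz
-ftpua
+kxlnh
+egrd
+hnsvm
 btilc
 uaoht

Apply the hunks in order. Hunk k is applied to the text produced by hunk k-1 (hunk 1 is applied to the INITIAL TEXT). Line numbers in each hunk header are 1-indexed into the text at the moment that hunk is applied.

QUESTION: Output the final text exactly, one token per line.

Hunk 1: at line 1 remove [lmhju,taue] add [tai,mymdm,evo] -> 14 lines: nhqr ypx tai mymdm evo xexv xxl eqc jytap zjfz ftpua btilc uaoht nco
Hunk 2: at line 5 remove [xxl] add [wijx,muo,tvax] -> 16 lines: nhqr ypx tai mymdm evo xexv wijx muo tvax eqc jytap zjfz ftpua btilc uaoht nco
Hunk 3: at line 3 remove [evo,xexv] add [hlfna,kmnw] -> 16 lines: nhqr ypx tai mymdm hlfna kmnw wijx muo tvax eqc jytap zjfz ftpua btilc uaoht nco
Hunk 4: at line 10 remove [zjfz,ftpua] add [kxlnh,egrd,hnsvm] -> 17 lines: nhqr ypx tai mymdm hlfna kmnw wijx muo tvax eqc jytap kxlnh egrd hnsvm btilc uaoht nco

Answer: nhqr
ypx
tai
mymdm
hlfna
kmnw
wijx
muo
tvax
eqc
jytap
kxlnh
egrd
hnsvm
btilc
uaoht
nco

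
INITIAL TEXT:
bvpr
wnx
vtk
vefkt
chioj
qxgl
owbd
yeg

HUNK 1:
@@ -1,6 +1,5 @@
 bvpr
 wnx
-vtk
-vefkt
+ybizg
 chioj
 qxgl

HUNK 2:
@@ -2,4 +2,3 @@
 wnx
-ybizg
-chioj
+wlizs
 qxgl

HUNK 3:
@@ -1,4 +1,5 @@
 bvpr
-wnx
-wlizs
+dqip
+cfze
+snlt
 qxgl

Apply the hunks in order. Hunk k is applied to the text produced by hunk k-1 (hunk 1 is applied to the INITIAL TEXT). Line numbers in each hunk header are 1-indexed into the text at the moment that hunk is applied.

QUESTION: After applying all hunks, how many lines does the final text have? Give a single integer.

Answer: 7

Derivation:
Hunk 1: at line 1 remove [vtk,vefkt] add [ybizg] -> 7 lines: bvpr wnx ybizg chioj qxgl owbd yeg
Hunk 2: at line 2 remove [ybizg,chioj] add [wlizs] -> 6 lines: bvpr wnx wlizs qxgl owbd yeg
Hunk 3: at line 1 remove [wnx,wlizs] add [dqip,cfze,snlt] -> 7 lines: bvpr dqip cfze snlt qxgl owbd yeg
Final line count: 7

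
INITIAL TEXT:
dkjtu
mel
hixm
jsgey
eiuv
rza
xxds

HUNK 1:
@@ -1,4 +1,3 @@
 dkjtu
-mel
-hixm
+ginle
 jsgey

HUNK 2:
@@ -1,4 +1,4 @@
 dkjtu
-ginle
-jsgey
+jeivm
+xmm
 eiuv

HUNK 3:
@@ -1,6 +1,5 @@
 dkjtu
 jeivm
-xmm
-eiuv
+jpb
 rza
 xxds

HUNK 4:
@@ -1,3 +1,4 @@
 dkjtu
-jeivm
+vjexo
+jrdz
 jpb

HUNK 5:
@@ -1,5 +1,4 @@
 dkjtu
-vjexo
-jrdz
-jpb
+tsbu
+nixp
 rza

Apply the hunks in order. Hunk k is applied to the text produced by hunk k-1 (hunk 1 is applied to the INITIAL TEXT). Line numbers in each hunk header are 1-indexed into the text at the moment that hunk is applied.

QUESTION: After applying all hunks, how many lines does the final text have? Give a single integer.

Answer: 5

Derivation:
Hunk 1: at line 1 remove [mel,hixm] add [ginle] -> 6 lines: dkjtu ginle jsgey eiuv rza xxds
Hunk 2: at line 1 remove [ginle,jsgey] add [jeivm,xmm] -> 6 lines: dkjtu jeivm xmm eiuv rza xxds
Hunk 3: at line 1 remove [xmm,eiuv] add [jpb] -> 5 lines: dkjtu jeivm jpb rza xxds
Hunk 4: at line 1 remove [jeivm] add [vjexo,jrdz] -> 6 lines: dkjtu vjexo jrdz jpb rza xxds
Hunk 5: at line 1 remove [vjexo,jrdz,jpb] add [tsbu,nixp] -> 5 lines: dkjtu tsbu nixp rza xxds
Final line count: 5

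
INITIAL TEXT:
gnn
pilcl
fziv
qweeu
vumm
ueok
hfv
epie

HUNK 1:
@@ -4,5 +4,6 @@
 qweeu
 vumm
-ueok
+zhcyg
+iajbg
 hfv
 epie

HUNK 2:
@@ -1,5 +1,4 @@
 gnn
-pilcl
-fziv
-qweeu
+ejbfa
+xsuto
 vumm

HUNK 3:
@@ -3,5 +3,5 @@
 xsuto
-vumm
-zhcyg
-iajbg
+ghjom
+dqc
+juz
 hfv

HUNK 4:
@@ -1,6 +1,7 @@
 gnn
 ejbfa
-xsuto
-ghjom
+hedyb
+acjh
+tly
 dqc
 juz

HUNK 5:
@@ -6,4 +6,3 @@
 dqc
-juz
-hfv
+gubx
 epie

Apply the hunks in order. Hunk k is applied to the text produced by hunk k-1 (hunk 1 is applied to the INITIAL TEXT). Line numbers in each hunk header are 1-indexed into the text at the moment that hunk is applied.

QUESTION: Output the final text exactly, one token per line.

Answer: gnn
ejbfa
hedyb
acjh
tly
dqc
gubx
epie

Derivation:
Hunk 1: at line 4 remove [ueok] add [zhcyg,iajbg] -> 9 lines: gnn pilcl fziv qweeu vumm zhcyg iajbg hfv epie
Hunk 2: at line 1 remove [pilcl,fziv,qweeu] add [ejbfa,xsuto] -> 8 lines: gnn ejbfa xsuto vumm zhcyg iajbg hfv epie
Hunk 3: at line 3 remove [vumm,zhcyg,iajbg] add [ghjom,dqc,juz] -> 8 lines: gnn ejbfa xsuto ghjom dqc juz hfv epie
Hunk 4: at line 1 remove [xsuto,ghjom] add [hedyb,acjh,tly] -> 9 lines: gnn ejbfa hedyb acjh tly dqc juz hfv epie
Hunk 5: at line 6 remove [juz,hfv] add [gubx] -> 8 lines: gnn ejbfa hedyb acjh tly dqc gubx epie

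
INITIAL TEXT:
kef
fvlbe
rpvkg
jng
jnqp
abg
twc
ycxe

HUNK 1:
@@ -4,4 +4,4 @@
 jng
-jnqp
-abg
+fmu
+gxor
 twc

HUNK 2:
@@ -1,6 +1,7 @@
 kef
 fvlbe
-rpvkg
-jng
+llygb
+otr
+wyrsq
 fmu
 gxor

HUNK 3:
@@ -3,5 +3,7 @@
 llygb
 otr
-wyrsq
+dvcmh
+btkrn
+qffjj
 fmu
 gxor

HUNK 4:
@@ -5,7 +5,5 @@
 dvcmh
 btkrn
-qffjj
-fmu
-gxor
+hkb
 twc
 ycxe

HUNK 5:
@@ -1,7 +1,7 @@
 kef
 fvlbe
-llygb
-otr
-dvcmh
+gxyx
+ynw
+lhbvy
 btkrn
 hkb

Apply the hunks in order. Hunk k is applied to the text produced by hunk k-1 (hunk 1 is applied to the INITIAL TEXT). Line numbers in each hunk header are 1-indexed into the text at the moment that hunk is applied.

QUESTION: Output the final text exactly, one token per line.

Answer: kef
fvlbe
gxyx
ynw
lhbvy
btkrn
hkb
twc
ycxe

Derivation:
Hunk 1: at line 4 remove [jnqp,abg] add [fmu,gxor] -> 8 lines: kef fvlbe rpvkg jng fmu gxor twc ycxe
Hunk 2: at line 1 remove [rpvkg,jng] add [llygb,otr,wyrsq] -> 9 lines: kef fvlbe llygb otr wyrsq fmu gxor twc ycxe
Hunk 3: at line 3 remove [wyrsq] add [dvcmh,btkrn,qffjj] -> 11 lines: kef fvlbe llygb otr dvcmh btkrn qffjj fmu gxor twc ycxe
Hunk 4: at line 5 remove [qffjj,fmu,gxor] add [hkb] -> 9 lines: kef fvlbe llygb otr dvcmh btkrn hkb twc ycxe
Hunk 5: at line 1 remove [llygb,otr,dvcmh] add [gxyx,ynw,lhbvy] -> 9 lines: kef fvlbe gxyx ynw lhbvy btkrn hkb twc ycxe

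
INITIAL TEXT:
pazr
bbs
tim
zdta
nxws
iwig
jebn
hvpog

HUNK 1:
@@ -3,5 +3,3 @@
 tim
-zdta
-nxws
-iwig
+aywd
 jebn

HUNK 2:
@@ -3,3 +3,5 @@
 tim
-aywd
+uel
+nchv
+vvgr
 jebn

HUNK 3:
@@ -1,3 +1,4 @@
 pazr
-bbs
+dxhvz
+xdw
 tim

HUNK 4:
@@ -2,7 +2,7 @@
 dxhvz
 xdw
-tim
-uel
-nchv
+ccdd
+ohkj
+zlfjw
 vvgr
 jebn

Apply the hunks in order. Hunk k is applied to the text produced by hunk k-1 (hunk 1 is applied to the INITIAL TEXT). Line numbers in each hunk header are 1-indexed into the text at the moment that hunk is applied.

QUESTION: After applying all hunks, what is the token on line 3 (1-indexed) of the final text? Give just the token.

Hunk 1: at line 3 remove [zdta,nxws,iwig] add [aywd] -> 6 lines: pazr bbs tim aywd jebn hvpog
Hunk 2: at line 3 remove [aywd] add [uel,nchv,vvgr] -> 8 lines: pazr bbs tim uel nchv vvgr jebn hvpog
Hunk 3: at line 1 remove [bbs] add [dxhvz,xdw] -> 9 lines: pazr dxhvz xdw tim uel nchv vvgr jebn hvpog
Hunk 4: at line 2 remove [tim,uel,nchv] add [ccdd,ohkj,zlfjw] -> 9 lines: pazr dxhvz xdw ccdd ohkj zlfjw vvgr jebn hvpog
Final line 3: xdw

Answer: xdw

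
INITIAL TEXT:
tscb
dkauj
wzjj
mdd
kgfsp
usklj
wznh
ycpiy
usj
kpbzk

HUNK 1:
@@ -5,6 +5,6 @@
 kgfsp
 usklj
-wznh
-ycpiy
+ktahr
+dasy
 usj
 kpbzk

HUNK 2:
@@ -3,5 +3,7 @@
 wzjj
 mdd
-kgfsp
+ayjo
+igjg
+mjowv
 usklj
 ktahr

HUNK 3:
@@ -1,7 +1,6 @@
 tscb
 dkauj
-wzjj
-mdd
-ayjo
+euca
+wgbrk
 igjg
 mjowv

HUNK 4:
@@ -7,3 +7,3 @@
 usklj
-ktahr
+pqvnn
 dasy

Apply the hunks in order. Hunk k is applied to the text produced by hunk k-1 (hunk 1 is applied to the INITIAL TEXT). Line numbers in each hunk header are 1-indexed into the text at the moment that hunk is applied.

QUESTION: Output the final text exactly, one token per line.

Answer: tscb
dkauj
euca
wgbrk
igjg
mjowv
usklj
pqvnn
dasy
usj
kpbzk

Derivation:
Hunk 1: at line 5 remove [wznh,ycpiy] add [ktahr,dasy] -> 10 lines: tscb dkauj wzjj mdd kgfsp usklj ktahr dasy usj kpbzk
Hunk 2: at line 3 remove [kgfsp] add [ayjo,igjg,mjowv] -> 12 lines: tscb dkauj wzjj mdd ayjo igjg mjowv usklj ktahr dasy usj kpbzk
Hunk 3: at line 1 remove [wzjj,mdd,ayjo] add [euca,wgbrk] -> 11 lines: tscb dkauj euca wgbrk igjg mjowv usklj ktahr dasy usj kpbzk
Hunk 4: at line 7 remove [ktahr] add [pqvnn] -> 11 lines: tscb dkauj euca wgbrk igjg mjowv usklj pqvnn dasy usj kpbzk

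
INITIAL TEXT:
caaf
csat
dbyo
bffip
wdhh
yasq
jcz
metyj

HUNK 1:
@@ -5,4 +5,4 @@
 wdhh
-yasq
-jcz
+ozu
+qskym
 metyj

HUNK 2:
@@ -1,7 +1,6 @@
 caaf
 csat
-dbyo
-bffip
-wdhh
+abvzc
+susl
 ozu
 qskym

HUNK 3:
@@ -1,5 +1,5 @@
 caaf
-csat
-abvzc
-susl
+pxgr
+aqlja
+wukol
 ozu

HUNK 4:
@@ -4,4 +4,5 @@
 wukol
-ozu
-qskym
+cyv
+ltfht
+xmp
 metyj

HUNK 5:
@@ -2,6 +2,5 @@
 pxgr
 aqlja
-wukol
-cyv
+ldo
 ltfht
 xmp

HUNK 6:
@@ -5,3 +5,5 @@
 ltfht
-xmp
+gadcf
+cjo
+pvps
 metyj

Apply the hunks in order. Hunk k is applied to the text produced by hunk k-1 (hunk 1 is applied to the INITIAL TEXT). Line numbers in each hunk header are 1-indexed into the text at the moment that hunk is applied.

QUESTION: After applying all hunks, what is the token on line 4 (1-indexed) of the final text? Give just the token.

Hunk 1: at line 5 remove [yasq,jcz] add [ozu,qskym] -> 8 lines: caaf csat dbyo bffip wdhh ozu qskym metyj
Hunk 2: at line 1 remove [dbyo,bffip,wdhh] add [abvzc,susl] -> 7 lines: caaf csat abvzc susl ozu qskym metyj
Hunk 3: at line 1 remove [csat,abvzc,susl] add [pxgr,aqlja,wukol] -> 7 lines: caaf pxgr aqlja wukol ozu qskym metyj
Hunk 4: at line 4 remove [ozu,qskym] add [cyv,ltfht,xmp] -> 8 lines: caaf pxgr aqlja wukol cyv ltfht xmp metyj
Hunk 5: at line 2 remove [wukol,cyv] add [ldo] -> 7 lines: caaf pxgr aqlja ldo ltfht xmp metyj
Hunk 6: at line 5 remove [xmp] add [gadcf,cjo,pvps] -> 9 lines: caaf pxgr aqlja ldo ltfht gadcf cjo pvps metyj
Final line 4: ldo

Answer: ldo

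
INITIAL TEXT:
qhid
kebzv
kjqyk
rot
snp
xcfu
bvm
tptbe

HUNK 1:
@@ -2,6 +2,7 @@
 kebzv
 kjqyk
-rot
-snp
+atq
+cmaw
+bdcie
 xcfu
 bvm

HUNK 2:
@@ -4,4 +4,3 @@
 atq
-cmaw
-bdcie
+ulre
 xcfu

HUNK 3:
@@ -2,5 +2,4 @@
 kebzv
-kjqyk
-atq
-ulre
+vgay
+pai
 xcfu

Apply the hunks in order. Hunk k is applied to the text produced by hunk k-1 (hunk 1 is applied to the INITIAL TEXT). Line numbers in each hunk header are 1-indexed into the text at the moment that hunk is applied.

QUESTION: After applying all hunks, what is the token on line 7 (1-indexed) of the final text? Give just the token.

Hunk 1: at line 2 remove [rot,snp] add [atq,cmaw,bdcie] -> 9 lines: qhid kebzv kjqyk atq cmaw bdcie xcfu bvm tptbe
Hunk 2: at line 4 remove [cmaw,bdcie] add [ulre] -> 8 lines: qhid kebzv kjqyk atq ulre xcfu bvm tptbe
Hunk 3: at line 2 remove [kjqyk,atq,ulre] add [vgay,pai] -> 7 lines: qhid kebzv vgay pai xcfu bvm tptbe
Final line 7: tptbe

Answer: tptbe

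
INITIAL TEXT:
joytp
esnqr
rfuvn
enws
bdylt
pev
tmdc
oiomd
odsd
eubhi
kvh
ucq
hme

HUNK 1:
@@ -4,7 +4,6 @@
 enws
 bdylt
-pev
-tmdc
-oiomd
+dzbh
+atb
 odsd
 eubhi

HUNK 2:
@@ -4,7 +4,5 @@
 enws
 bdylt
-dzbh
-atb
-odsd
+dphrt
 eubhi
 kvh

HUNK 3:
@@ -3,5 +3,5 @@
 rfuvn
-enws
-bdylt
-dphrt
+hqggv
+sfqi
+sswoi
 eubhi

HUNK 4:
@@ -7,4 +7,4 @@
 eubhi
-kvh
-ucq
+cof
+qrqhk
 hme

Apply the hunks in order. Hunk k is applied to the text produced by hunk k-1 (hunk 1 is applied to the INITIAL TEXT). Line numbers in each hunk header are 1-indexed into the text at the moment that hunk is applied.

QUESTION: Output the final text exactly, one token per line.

Hunk 1: at line 4 remove [pev,tmdc,oiomd] add [dzbh,atb] -> 12 lines: joytp esnqr rfuvn enws bdylt dzbh atb odsd eubhi kvh ucq hme
Hunk 2: at line 4 remove [dzbh,atb,odsd] add [dphrt] -> 10 lines: joytp esnqr rfuvn enws bdylt dphrt eubhi kvh ucq hme
Hunk 3: at line 3 remove [enws,bdylt,dphrt] add [hqggv,sfqi,sswoi] -> 10 lines: joytp esnqr rfuvn hqggv sfqi sswoi eubhi kvh ucq hme
Hunk 4: at line 7 remove [kvh,ucq] add [cof,qrqhk] -> 10 lines: joytp esnqr rfuvn hqggv sfqi sswoi eubhi cof qrqhk hme

Answer: joytp
esnqr
rfuvn
hqggv
sfqi
sswoi
eubhi
cof
qrqhk
hme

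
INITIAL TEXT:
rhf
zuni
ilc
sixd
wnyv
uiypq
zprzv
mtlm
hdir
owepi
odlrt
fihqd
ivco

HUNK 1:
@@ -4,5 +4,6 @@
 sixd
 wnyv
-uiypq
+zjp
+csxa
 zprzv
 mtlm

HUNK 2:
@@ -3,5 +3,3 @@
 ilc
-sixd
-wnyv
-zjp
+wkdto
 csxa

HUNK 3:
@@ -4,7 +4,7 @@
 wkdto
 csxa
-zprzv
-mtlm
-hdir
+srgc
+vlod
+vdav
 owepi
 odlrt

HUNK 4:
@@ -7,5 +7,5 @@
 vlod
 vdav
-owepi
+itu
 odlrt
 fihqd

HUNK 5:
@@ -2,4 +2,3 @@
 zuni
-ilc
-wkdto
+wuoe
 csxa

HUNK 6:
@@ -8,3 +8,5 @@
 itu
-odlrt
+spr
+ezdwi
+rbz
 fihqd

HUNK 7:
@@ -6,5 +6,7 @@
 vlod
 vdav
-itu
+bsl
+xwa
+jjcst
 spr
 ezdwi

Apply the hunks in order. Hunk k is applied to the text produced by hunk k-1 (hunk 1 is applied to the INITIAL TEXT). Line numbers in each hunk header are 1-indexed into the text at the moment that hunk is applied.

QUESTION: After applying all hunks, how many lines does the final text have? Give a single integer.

Hunk 1: at line 4 remove [uiypq] add [zjp,csxa] -> 14 lines: rhf zuni ilc sixd wnyv zjp csxa zprzv mtlm hdir owepi odlrt fihqd ivco
Hunk 2: at line 3 remove [sixd,wnyv,zjp] add [wkdto] -> 12 lines: rhf zuni ilc wkdto csxa zprzv mtlm hdir owepi odlrt fihqd ivco
Hunk 3: at line 4 remove [zprzv,mtlm,hdir] add [srgc,vlod,vdav] -> 12 lines: rhf zuni ilc wkdto csxa srgc vlod vdav owepi odlrt fihqd ivco
Hunk 4: at line 7 remove [owepi] add [itu] -> 12 lines: rhf zuni ilc wkdto csxa srgc vlod vdav itu odlrt fihqd ivco
Hunk 5: at line 2 remove [ilc,wkdto] add [wuoe] -> 11 lines: rhf zuni wuoe csxa srgc vlod vdav itu odlrt fihqd ivco
Hunk 6: at line 8 remove [odlrt] add [spr,ezdwi,rbz] -> 13 lines: rhf zuni wuoe csxa srgc vlod vdav itu spr ezdwi rbz fihqd ivco
Hunk 7: at line 6 remove [itu] add [bsl,xwa,jjcst] -> 15 lines: rhf zuni wuoe csxa srgc vlod vdav bsl xwa jjcst spr ezdwi rbz fihqd ivco
Final line count: 15

Answer: 15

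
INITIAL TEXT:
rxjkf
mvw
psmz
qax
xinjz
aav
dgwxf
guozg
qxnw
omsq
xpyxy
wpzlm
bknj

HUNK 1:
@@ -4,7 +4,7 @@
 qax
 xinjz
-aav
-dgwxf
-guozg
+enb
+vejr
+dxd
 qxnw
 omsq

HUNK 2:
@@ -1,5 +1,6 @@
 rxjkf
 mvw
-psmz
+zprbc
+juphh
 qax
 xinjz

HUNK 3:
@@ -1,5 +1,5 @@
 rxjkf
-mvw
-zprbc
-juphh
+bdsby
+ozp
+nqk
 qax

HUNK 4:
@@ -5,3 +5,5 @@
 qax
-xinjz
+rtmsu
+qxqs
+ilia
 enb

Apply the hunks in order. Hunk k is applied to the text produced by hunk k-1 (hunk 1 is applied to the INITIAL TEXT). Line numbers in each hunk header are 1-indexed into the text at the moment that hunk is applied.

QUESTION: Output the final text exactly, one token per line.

Hunk 1: at line 4 remove [aav,dgwxf,guozg] add [enb,vejr,dxd] -> 13 lines: rxjkf mvw psmz qax xinjz enb vejr dxd qxnw omsq xpyxy wpzlm bknj
Hunk 2: at line 1 remove [psmz] add [zprbc,juphh] -> 14 lines: rxjkf mvw zprbc juphh qax xinjz enb vejr dxd qxnw omsq xpyxy wpzlm bknj
Hunk 3: at line 1 remove [mvw,zprbc,juphh] add [bdsby,ozp,nqk] -> 14 lines: rxjkf bdsby ozp nqk qax xinjz enb vejr dxd qxnw omsq xpyxy wpzlm bknj
Hunk 4: at line 5 remove [xinjz] add [rtmsu,qxqs,ilia] -> 16 lines: rxjkf bdsby ozp nqk qax rtmsu qxqs ilia enb vejr dxd qxnw omsq xpyxy wpzlm bknj

Answer: rxjkf
bdsby
ozp
nqk
qax
rtmsu
qxqs
ilia
enb
vejr
dxd
qxnw
omsq
xpyxy
wpzlm
bknj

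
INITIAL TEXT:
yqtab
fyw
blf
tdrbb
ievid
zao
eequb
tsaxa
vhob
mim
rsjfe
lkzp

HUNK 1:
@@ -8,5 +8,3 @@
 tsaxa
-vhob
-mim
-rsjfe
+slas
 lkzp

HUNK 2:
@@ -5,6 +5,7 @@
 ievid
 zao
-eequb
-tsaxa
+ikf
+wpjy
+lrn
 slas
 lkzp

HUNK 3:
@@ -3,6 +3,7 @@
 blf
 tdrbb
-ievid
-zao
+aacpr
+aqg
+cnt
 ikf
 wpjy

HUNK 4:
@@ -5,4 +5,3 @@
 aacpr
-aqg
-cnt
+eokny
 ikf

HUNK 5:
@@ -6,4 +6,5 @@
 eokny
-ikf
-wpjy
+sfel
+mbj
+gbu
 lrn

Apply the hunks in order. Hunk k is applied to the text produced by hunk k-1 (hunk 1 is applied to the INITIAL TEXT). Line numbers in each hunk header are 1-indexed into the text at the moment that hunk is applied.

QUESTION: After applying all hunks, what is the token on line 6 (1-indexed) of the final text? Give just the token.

Hunk 1: at line 8 remove [vhob,mim,rsjfe] add [slas] -> 10 lines: yqtab fyw blf tdrbb ievid zao eequb tsaxa slas lkzp
Hunk 2: at line 5 remove [eequb,tsaxa] add [ikf,wpjy,lrn] -> 11 lines: yqtab fyw blf tdrbb ievid zao ikf wpjy lrn slas lkzp
Hunk 3: at line 3 remove [ievid,zao] add [aacpr,aqg,cnt] -> 12 lines: yqtab fyw blf tdrbb aacpr aqg cnt ikf wpjy lrn slas lkzp
Hunk 4: at line 5 remove [aqg,cnt] add [eokny] -> 11 lines: yqtab fyw blf tdrbb aacpr eokny ikf wpjy lrn slas lkzp
Hunk 5: at line 6 remove [ikf,wpjy] add [sfel,mbj,gbu] -> 12 lines: yqtab fyw blf tdrbb aacpr eokny sfel mbj gbu lrn slas lkzp
Final line 6: eokny

Answer: eokny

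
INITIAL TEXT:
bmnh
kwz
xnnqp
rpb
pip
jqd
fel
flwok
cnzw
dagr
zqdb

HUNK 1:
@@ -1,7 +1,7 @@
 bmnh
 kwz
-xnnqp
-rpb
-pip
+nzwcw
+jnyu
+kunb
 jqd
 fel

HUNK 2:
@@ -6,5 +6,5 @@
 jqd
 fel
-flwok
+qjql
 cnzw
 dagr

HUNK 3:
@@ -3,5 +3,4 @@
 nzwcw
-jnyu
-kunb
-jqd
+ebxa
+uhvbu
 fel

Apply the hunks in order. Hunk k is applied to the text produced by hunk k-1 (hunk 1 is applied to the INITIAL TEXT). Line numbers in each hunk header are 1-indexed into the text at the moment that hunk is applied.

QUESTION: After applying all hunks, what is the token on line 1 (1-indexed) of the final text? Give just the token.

Hunk 1: at line 1 remove [xnnqp,rpb,pip] add [nzwcw,jnyu,kunb] -> 11 lines: bmnh kwz nzwcw jnyu kunb jqd fel flwok cnzw dagr zqdb
Hunk 2: at line 6 remove [flwok] add [qjql] -> 11 lines: bmnh kwz nzwcw jnyu kunb jqd fel qjql cnzw dagr zqdb
Hunk 3: at line 3 remove [jnyu,kunb,jqd] add [ebxa,uhvbu] -> 10 lines: bmnh kwz nzwcw ebxa uhvbu fel qjql cnzw dagr zqdb
Final line 1: bmnh

Answer: bmnh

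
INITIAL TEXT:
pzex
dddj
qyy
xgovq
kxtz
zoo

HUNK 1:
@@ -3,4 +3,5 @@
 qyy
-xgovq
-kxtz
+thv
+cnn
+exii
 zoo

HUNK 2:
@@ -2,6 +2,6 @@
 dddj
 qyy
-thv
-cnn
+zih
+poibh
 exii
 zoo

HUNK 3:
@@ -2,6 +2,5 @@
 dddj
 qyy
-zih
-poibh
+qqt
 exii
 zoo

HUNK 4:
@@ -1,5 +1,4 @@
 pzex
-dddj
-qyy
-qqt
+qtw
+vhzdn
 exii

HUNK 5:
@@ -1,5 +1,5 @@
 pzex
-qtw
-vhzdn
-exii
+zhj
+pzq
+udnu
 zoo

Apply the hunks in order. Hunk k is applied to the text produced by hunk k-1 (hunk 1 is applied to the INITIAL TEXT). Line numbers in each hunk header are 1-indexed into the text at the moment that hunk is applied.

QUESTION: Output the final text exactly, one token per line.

Answer: pzex
zhj
pzq
udnu
zoo

Derivation:
Hunk 1: at line 3 remove [xgovq,kxtz] add [thv,cnn,exii] -> 7 lines: pzex dddj qyy thv cnn exii zoo
Hunk 2: at line 2 remove [thv,cnn] add [zih,poibh] -> 7 lines: pzex dddj qyy zih poibh exii zoo
Hunk 3: at line 2 remove [zih,poibh] add [qqt] -> 6 lines: pzex dddj qyy qqt exii zoo
Hunk 4: at line 1 remove [dddj,qyy,qqt] add [qtw,vhzdn] -> 5 lines: pzex qtw vhzdn exii zoo
Hunk 5: at line 1 remove [qtw,vhzdn,exii] add [zhj,pzq,udnu] -> 5 lines: pzex zhj pzq udnu zoo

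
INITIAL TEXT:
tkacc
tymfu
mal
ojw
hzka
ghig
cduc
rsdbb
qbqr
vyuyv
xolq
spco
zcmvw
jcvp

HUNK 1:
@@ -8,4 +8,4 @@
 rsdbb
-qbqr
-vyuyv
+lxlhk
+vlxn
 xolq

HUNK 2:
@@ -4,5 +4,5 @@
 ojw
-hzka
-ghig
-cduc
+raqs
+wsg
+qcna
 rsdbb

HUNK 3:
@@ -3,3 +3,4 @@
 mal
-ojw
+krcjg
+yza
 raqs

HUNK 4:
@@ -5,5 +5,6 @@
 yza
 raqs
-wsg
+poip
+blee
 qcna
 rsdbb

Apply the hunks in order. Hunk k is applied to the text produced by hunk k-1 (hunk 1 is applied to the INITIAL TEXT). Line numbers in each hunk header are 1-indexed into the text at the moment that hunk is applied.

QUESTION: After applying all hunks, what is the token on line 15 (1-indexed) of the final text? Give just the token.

Hunk 1: at line 8 remove [qbqr,vyuyv] add [lxlhk,vlxn] -> 14 lines: tkacc tymfu mal ojw hzka ghig cduc rsdbb lxlhk vlxn xolq spco zcmvw jcvp
Hunk 2: at line 4 remove [hzka,ghig,cduc] add [raqs,wsg,qcna] -> 14 lines: tkacc tymfu mal ojw raqs wsg qcna rsdbb lxlhk vlxn xolq spco zcmvw jcvp
Hunk 3: at line 3 remove [ojw] add [krcjg,yza] -> 15 lines: tkacc tymfu mal krcjg yza raqs wsg qcna rsdbb lxlhk vlxn xolq spco zcmvw jcvp
Hunk 4: at line 5 remove [wsg] add [poip,blee] -> 16 lines: tkacc tymfu mal krcjg yza raqs poip blee qcna rsdbb lxlhk vlxn xolq spco zcmvw jcvp
Final line 15: zcmvw

Answer: zcmvw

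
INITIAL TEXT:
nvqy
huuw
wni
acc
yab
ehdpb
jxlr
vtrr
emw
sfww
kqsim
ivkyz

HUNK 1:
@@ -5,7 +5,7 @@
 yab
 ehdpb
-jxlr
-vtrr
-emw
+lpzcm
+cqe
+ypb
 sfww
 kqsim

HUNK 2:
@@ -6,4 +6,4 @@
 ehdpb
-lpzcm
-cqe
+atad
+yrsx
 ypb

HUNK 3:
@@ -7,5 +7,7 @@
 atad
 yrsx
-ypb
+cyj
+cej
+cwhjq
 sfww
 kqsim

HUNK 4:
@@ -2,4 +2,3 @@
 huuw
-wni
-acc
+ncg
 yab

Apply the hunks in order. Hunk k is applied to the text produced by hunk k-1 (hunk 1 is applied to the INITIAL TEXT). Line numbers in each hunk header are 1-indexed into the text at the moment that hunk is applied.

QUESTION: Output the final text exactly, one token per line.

Hunk 1: at line 5 remove [jxlr,vtrr,emw] add [lpzcm,cqe,ypb] -> 12 lines: nvqy huuw wni acc yab ehdpb lpzcm cqe ypb sfww kqsim ivkyz
Hunk 2: at line 6 remove [lpzcm,cqe] add [atad,yrsx] -> 12 lines: nvqy huuw wni acc yab ehdpb atad yrsx ypb sfww kqsim ivkyz
Hunk 3: at line 7 remove [ypb] add [cyj,cej,cwhjq] -> 14 lines: nvqy huuw wni acc yab ehdpb atad yrsx cyj cej cwhjq sfww kqsim ivkyz
Hunk 4: at line 2 remove [wni,acc] add [ncg] -> 13 lines: nvqy huuw ncg yab ehdpb atad yrsx cyj cej cwhjq sfww kqsim ivkyz

Answer: nvqy
huuw
ncg
yab
ehdpb
atad
yrsx
cyj
cej
cwhjq
sfww
kqsim
ivkyz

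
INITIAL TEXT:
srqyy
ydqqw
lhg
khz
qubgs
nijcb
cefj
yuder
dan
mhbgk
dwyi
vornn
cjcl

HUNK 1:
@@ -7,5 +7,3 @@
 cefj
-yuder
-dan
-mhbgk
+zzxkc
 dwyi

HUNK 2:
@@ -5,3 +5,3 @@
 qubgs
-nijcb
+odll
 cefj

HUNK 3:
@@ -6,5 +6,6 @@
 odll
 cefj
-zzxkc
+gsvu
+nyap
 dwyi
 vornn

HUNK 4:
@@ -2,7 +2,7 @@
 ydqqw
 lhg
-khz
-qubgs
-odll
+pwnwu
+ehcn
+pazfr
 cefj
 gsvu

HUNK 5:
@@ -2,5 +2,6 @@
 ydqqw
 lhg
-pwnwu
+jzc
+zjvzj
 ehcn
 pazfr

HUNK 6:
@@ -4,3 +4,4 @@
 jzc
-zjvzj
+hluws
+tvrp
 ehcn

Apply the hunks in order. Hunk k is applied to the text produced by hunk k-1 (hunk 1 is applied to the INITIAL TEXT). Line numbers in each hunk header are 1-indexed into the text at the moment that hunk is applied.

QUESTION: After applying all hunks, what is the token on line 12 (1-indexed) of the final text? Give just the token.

Hunk 1: at line 7 remove [yuder,dan,mhbgk] add [zzxkc] -> 11 lines: srqyy ydqqw lhg khz qubgs nijcb cefj zzxkc dwyi vornn cjcl
Hunk 2: at line 5 remove [nijcb] add [odll] -> 11 lines: srqyy ydqqw lhg khz qubgs odll cefj zzxkc dwyi vornn cjcl
Hunk 3: at line 6 remove [zzxkc] add [gsvu,nyap] -> 12 lines: srqyy ydqqw lhg khz qubgs odll cefj gsvu nyap dwyi vornn cjcl
Hunk 4: at line 2 remove [khz,qubgs,odll] add [pwnwu,ehcn,pazfr] -> 12 lines: srqyy ydqqw lhg pwnwu ehcn pazfr cefj gsvu nyap dwyi vornn cjcl
Hunk 5: at line 2 remove [pwnwu] add [jzc,zjvzj] -> 13 lines: srqyy ydqqw lhg jzc zjvzj ehcn pazfr cefj gsvu nyap dwyi vornn cjcl
Hunk 6: at line 4 remove [zjvzj] add [hluws,tvrp] -> 14 lines: srqyy ydqqw lhg jzc hluws tvrp ehcn pazfr cefj gsvu nyap dwyi vornn cjcl
Final line 12: dwyi

Answer: dwyi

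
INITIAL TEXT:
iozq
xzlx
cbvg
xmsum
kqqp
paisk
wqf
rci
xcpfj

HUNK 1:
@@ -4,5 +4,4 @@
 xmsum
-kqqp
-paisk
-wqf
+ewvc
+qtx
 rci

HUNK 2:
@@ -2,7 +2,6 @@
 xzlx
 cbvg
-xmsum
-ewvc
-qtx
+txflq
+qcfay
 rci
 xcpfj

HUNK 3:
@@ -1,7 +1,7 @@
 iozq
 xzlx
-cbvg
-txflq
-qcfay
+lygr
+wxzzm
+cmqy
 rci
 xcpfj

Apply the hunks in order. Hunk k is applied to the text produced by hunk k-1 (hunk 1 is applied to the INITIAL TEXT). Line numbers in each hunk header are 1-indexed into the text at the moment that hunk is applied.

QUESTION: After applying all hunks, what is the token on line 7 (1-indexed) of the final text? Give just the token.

Answer: xcpfj

Derivation:
Hunk 1: at line 4 remove [kqqp,paisk,wqf] add [ewvc,qtx] -> 8 lines: iozq xzlx cbvg xmsum ewvc qtx rci xcpfj
Hunk 2: at line 2 remove [xmsum,ewvc,qtx] add [txflq,qcfay] -> 7 lines: iozq xzlx cbvg txflq qcfay rci xcpfj
Hunk 3: at line 1 remove [cbvg,txflq,qcfay] add [lygr,wxzzm,cmqy] -> 7 lines: iozq xzlx lygr wxzzm cmqy rci xcpfj
Final line 7: xcpfj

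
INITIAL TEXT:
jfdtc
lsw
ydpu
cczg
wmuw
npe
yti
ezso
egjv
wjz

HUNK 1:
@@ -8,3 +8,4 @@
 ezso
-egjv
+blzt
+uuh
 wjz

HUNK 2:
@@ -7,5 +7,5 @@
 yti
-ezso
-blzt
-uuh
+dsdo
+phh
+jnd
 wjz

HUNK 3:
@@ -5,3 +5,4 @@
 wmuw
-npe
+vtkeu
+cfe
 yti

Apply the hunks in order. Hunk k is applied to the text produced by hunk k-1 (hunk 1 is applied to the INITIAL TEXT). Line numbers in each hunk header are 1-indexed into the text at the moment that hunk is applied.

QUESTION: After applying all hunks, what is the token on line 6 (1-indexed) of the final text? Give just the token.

Hunk 1: at line 8 remove [egjv] add [blzt,uuh] -> 11 lines: jfdtc lsw ydpu cczg wmuw npe yti ezso blzt uuh wjz
Hunk 2: at line 7 remove [ezso,blzt,uuh] add [dsdo,phh,jnd] -> 11 lines: jfdtc lsw ydpu cczg wmuw npe yti dsdo phh jnd wjz
Hunk 3: at line 5 remove [npe] add [vtkeu,cfe] -> 12 lines: jfdtc lsw ydpu cczg wmuw vtkeu cfe yti dsdo phh jnd wjz
Final line 6: vtkeu

Answer: vtkeu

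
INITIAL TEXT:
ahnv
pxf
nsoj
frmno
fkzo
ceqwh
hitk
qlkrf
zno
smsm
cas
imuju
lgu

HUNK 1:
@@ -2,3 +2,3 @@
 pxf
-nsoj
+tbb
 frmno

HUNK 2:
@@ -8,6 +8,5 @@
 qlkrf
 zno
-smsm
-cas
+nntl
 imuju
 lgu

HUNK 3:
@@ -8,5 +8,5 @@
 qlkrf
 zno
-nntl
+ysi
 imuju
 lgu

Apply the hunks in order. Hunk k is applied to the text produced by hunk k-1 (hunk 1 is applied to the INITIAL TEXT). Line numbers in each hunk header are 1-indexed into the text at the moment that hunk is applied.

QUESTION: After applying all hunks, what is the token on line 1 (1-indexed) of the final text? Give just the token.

Answer: ahnv

Derivation:
Hunk 1: at line 2 remove [nsoj] add [tbb] -> 13 lines: ahnv pxf tbb frmno fkzo ceqwh hitk qlkrf zno smsm cas imuju lgu
Hunk 2: at line 8 remove [smsm,cas] add [nntl] -> 12 lines: ahnv pxf tbb frmno fkzo ceqwh hitk qlkrf zno nntl imuju lgu
Hunk 3: at line 8 remove [nntl] add [ysi] -> 12 lines: ahnv pxf tbb frmno fkzo ceqwh hitk qlkrf zno ysi imuju lgu
Final line 1: ahnv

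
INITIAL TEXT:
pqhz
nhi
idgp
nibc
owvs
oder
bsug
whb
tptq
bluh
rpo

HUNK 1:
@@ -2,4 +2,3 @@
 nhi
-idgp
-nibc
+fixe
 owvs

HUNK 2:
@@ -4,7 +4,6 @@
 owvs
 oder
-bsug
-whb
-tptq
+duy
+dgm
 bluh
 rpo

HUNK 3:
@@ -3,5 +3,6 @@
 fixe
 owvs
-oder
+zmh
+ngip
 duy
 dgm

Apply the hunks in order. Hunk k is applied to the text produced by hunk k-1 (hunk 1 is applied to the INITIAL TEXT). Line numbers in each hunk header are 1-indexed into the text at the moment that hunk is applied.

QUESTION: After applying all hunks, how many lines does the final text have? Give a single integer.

Answer: 10

Derivation:
Hunk 1: at line 2 remove [idgp,nibc] add [fixe] -> 10 lines: pqhz nhi fixe owvs oder bsug whb tptq bluh rpo
Hunk 2: at line 4 remove [bsug,whb,tptq] add [duy,dgm] -> 9 lines: pqhz nhi fixe owvs oder duy dgm bluh rpo
Hunk 3: at line 3 remove [oder] add [zmh,ngip] -> 10 lines: pqhz nhi fixe owvs zmh ngip duy dgm bluh rpo
Final line count: 10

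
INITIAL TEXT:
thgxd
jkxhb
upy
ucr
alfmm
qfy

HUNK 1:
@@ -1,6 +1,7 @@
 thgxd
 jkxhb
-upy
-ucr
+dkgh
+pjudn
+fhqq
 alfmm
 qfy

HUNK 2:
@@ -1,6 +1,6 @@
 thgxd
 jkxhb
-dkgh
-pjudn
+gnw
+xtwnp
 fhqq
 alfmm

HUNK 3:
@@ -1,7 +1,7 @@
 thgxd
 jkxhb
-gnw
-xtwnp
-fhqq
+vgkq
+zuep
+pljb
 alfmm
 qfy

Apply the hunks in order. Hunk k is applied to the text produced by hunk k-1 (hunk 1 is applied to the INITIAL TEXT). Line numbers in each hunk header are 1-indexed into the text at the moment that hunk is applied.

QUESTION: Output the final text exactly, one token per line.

Hunk 1: at line 1 remove [upy,ucr] add [dkgh,pjudn,fhqq] -> 7 lines: thgxd jkxhb dkgh pjudn fhqq alfmm qfy
Hunk 2: at line 1 remove [dkgh,pjudn] add [gnw,xtwnp] -> 7 lines: thgxd jkxhb gnw xtwnp fhqq alfmm qfy
Hunk 3: at line 1 remove [gnw,xtwnp,fhqq] add [vgkq,zuep,pljb] -> 7 lines: thgxd jkxhb vgkq zuep pljb alfmm qfy

Answer: thgxd
jkxhb
vgkq
zuep
pljb
alfmm
qfy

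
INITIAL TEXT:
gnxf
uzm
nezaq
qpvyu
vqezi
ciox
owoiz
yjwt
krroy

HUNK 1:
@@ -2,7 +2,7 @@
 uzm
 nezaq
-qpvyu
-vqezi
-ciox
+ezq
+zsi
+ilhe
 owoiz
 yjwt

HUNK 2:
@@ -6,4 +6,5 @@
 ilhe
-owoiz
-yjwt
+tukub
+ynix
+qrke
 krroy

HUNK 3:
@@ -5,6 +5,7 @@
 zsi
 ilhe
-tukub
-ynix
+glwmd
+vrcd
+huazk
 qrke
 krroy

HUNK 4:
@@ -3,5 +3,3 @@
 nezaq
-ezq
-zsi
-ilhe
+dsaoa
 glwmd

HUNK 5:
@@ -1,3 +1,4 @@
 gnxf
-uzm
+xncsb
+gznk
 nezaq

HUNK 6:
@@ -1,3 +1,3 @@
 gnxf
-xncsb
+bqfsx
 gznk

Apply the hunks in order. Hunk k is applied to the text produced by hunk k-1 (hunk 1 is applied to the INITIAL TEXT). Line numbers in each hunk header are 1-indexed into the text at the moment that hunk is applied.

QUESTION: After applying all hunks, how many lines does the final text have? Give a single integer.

Answer: 10

Derivation:
Hunk 1: at line 2 remove [qpvyu,vqezi,ciox] add [ezq,zsi,ilhe] -> 9 lines: gnxf uzm nezaq ezq zsi ilhe owoiz yjwt krroy
Hunk 2: at line 6 remove [owoiz,yjwt] add [tukub,ynix,qrke] -> 10 lines: gnxf uzm nezaq ezq zsi ilhe tukub ynix qrke krroy
Hunk 3: at line 5 remove [tukub,ynix] add [glwmd,vrcd,huazk] -> 11 lines: gnxf uzm nezaq ezq zsi ilhe glwmd vrcd huazk qrke krroy
Hunk 4: at line 3 remove [ezq,zsi,ilhe] add [dsaoa] -> 9 lines: gnxf uzm nezaq dsaoa glwmd vrcd huazk qrke krroy
Hunk 5: at line 1 remove [uzm] add [xncsb,gznk] -> 10 lines: gnxf xncsb gznk nezaq dsaoa glwmd vrcd huazk qrke krroy
Hunk 6: at line 1 remove [xncsb] add [bqfsx] -> 10 lines: gnxf bqfsx gznk nezaq dsaoa glwmd vrcd huazk qrke krroy
Final line count: 10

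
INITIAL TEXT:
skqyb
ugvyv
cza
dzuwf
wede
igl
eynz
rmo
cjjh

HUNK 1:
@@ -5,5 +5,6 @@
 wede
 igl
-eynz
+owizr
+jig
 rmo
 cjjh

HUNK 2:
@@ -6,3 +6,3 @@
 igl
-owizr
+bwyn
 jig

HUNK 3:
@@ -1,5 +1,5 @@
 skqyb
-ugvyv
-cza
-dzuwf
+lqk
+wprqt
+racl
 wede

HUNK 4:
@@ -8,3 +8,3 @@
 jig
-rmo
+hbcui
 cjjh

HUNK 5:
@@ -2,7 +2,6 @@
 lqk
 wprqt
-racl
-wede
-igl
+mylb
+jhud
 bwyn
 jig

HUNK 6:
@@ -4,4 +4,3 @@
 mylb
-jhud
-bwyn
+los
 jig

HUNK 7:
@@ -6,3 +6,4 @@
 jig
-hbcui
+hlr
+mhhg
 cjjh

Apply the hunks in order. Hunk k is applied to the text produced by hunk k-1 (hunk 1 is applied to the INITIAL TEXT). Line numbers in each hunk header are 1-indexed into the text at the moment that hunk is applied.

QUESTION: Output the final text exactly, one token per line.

Hunk 1: at line 5 remove [eynz] add [owizr,jig] -> 10 lines: skqyb ugvyv cza dzuwf wede igl owizr jig rmo cjjh
Hunk 2: at line 6 remove [owizr] add [bwyn] -> 10 lines: skqyb ugvyv cza dzuwf wede igl bwyn jig rmo cjjh
Hunk 3: at line 1 remove [ugvyv,cza,dzuwf] add [lqk,wprqt,racl] -> 10 lines: skqyb lqk wprqt racl wede igl bwyn jig rmo cjjh
Hunk 4: at line 8 remove [rmo] add [hbcui] -> 10 lines: skqyb lqk wprqt racl wede igl bwyn jig hbcui cjjh
Hunk 5: at line 2 remove [racl,wede,igl] add [mylb,jhud] -> 9 lines: skqyb lqk wprqt mylb jhud bwyn jig hbcui cjjh
Hunk 6: at line 4 remove [jhud,bwyn] add [los] -> 8 lines: skqyb lqk wprqt mylb los jig hbcui cjjh
Hunk 7: at line 6 remove [hbcui] add [hlr,mhhg] -> 9 lines: skqyb lqk wprqt mylb los jig hlr mhhg cjjh

Answer: skqyb
lqk
wprqt
mylb
los
jig
hlr
mhhg
cjjh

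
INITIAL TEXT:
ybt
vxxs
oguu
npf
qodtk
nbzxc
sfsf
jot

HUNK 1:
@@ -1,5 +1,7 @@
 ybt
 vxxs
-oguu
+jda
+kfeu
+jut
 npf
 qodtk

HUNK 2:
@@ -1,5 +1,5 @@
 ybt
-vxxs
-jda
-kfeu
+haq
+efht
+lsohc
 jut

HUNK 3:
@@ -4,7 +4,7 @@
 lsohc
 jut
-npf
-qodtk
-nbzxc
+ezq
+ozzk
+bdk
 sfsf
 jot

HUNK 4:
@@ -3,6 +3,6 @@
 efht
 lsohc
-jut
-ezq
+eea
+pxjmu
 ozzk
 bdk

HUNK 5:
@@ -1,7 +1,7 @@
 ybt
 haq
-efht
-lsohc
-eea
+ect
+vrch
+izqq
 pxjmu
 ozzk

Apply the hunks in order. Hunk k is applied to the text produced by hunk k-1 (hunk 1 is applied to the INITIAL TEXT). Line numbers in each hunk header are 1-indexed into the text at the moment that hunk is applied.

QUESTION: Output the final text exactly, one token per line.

Answer: ybt
haq
ect
vrch
izqq
pxjmu
ozzk
bdk
sfsf
jot

Derivation:
Hunk 1: at line 1 remove [oguu] add [jda,kfeu,jut] -> 10 lines: ybt vxxs jda kfeu jut npf qodtk nbzxc sfsf jot
Hunk 2: at line 1 remove [vxxs,jda,kfeu] add [haq,efht,lsohc] -> 10 lines: ybt haq efht lsohc jut npf qodtk nbzxc sfsf jot
Hunk 3: at line 4 remove [npf,qodtk,nbzxc] add [ezq,ozzk,bdk] -> 10 lines: ybt haq efht lsohc jut ezq ozzk bdk sfsf jot
Hunk 4: at line 3 remove [jut,ezq] add [eea,pxjmu] -> 10 lines: ybt haq efht lsohc eea pxjmu ozzk bdk sfsf jot
Hunk 5: at line 1 remove [efht,lsohc,eea] add [ect,vrch,izqq] -> 10 lines: ybt haq ect vrch izqq pxjmu ozzk bdk sfsf jot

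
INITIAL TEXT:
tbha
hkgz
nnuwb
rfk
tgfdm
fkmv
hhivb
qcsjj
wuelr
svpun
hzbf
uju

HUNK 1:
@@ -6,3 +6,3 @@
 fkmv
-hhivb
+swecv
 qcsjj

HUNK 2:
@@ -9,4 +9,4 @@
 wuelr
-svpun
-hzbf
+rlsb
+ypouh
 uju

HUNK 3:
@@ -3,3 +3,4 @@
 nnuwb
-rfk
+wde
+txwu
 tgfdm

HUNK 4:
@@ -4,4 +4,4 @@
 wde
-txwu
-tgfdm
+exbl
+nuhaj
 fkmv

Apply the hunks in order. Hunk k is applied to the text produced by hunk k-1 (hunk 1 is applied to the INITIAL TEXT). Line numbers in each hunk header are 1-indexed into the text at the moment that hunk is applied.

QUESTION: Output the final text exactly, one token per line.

Answer: tbha
hkgz
nnuwb
wde
exbl
nuhaj
fkmv
swecv
qcsjj
wuelr
rlsb
ypouh
uju

Derivation:
Hunk 1: at line 6 remove [hhivb] add [swecv] -> 12 lines: tbha hkgz nnuwb rfk tgfdm fkmv swecv qcsjj wuelr svpun hzbf uju
Hunk 2: at line 9 remove [svpun,hzbf] add [rlsb,ypouh] -> 12 lines: tbha hkgz nnuwb rfk tgfdm fkmv swecv qcsjj wuelr rlsb ypouh uju
Hunk 3: at line 3 remove [rfk] add [wde,txwu] -> 13 lines: tbha hkgz nnuwb wde txwu tgfdm fkmv swecv qcsjj wuelr rlsb ypouh uju
Hunk 4: at line 4 remove [txwu,tgfdm] add [exbl,nuhaj] -> 13 lines: tbha hkgz nnuwb wde exbl nuhaj fkmv swecv qcsjj wuelr rlsb ypouh uju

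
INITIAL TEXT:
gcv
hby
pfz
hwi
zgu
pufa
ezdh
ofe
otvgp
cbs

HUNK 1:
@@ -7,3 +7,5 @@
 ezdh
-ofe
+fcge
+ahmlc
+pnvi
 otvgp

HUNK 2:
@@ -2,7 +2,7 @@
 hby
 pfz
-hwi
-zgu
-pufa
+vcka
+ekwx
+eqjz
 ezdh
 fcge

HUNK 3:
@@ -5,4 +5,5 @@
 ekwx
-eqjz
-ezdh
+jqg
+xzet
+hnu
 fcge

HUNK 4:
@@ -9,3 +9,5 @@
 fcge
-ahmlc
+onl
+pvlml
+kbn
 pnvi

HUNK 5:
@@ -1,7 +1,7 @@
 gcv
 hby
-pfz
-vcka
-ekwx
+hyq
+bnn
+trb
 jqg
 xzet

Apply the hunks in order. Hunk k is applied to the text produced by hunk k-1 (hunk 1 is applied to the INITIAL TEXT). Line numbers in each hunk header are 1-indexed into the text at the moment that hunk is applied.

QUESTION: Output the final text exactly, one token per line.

Hunk 1: at line 7 remove [ofe] add [fcge,ahmlc,pnvi] -> 12 lines: gcv hby pfz hwi zgu pufa ezdh fcge ahmlc pnvi otvgp cbs
Hunk 2: at line 2 remove [hwi,zgu,pufa] add [vcka,ekwx,eqjz] -> 12 lines: gcv hby pfz vcka ekwx eqjz ezdh fcge ahmlc pnvi otvgp cbs
Hunk 3: at line 5 remove [eqjz,ezdh] add [jqg,xzet,hnu] -> 13 lines: gcv hby pfz vcka ekwx jqg xzet hnu fcge ahmlc pnvi otvgp cbs
Hunk 4: at line 9 remove [ahmlc] add [onl,pvlml,kbn] -> 15 lines: gcv hby pfz vcka ekwx jqg xzet hnu fcge onl pvlml kbn pnvi otvgp cbs
Hunk 5: at line 1 remove [pfz,vcka,ekwx] add [hyq,bnn,trb] -> 15 lines: gcv hby hyq bnn trb jqg xzet hnu fcge onl pvlml kbn pnvi otvgp cbs

Answer: gcv
hby
hyq
bnn
trb
jqg
xzet
hnu
fcge
onl
pvlml
kbn
pnvi
otvgp
cbs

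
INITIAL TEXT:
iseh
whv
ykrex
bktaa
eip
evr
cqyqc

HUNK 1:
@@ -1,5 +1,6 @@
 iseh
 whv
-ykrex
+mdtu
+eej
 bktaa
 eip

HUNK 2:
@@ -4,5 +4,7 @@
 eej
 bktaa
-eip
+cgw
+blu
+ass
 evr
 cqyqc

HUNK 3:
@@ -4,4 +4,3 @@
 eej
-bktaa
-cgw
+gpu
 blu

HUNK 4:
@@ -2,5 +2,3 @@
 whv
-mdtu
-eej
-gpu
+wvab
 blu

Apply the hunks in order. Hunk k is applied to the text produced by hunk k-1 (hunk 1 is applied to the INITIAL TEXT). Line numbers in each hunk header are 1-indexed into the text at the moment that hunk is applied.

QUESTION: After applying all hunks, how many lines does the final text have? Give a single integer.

Answer: 7

Derivation:
Hunk 1: at line 1 remove [ykrex] add [mdtu,eej] -> 8 lines: iseh whv mdtu eej bktaa eip evr cqyqc
Hunk 2: at line 4 remove [eip] add [cgw,blu,ass] -> 10 lines: iseh whv mdtu eej bktaa cgw blu ass evr cqyqc
Hunk 3: at line 4 remove [bktaa,cgw] add [gpu] -> 9 lines: iseh whv mdtu eej gpu blu ass evr cqyqc
Hunk 4: at line 2 remove [mdtu,eej,gpu] add [wvab] -> 7 lines: iseh whv wvab blu ass evr cqyqc
Final line count: 7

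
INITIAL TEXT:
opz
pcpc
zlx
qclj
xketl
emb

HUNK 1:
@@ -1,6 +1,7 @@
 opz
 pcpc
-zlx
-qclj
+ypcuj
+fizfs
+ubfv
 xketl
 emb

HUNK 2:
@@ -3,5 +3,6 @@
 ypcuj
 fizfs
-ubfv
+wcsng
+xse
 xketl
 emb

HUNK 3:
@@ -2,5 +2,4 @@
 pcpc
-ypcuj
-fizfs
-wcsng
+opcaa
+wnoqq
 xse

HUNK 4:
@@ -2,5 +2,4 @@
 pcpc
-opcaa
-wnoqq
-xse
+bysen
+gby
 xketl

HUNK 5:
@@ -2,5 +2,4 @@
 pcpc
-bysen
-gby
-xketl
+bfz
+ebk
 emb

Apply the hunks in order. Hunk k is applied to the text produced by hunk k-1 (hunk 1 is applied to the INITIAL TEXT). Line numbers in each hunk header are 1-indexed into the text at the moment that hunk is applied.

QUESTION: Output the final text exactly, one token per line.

Answer: opz
pcpc
bfz
ebk
emb

Derivation:
Hunk 1: at line 1 remove [zlx,qclj] add [ypcuj,fizfs,ubfv] -> 7 lines: opz pcpc ypcuj fizfs ubfv xketl emb
Hunk 2: at line 3 remove [ubfv] add [wcsng,xse] -> 8 lines: opz pcpc ypcuj fizfs wcsng xse xketl emb
Hunk 3: at line 2 remove [ypcuj,fizfs,wcsng] add [opcaa,wnoqq] -> 7 lines: opz pcpc opcaa wnoqq xse xketl emb
Hunk 4: at line 2 remove [opcaa,wnoqq,xse] add [bysen,gby] -> 6 lines: opz pcpc bysen gby xketl emb
Hunk 5: at line 2 remove [bysen,gby,xketl] add [bfz,ebk] -> 5 lines: opz pcpc bfz ebk emb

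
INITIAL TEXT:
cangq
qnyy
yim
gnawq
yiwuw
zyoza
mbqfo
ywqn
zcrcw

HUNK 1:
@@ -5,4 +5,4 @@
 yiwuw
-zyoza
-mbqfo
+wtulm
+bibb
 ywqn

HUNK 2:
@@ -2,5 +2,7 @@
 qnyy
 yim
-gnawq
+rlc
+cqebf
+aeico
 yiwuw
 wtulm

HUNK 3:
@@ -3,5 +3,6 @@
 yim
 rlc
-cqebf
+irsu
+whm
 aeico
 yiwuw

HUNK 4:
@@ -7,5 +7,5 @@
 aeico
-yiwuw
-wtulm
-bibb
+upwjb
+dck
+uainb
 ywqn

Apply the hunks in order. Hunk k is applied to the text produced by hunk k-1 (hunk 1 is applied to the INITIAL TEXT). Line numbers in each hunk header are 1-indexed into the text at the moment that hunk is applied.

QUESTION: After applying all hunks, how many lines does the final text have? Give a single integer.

Hunk 1: at line 5 remove [zyoza,mbqfo] add [wtulm,bibb] -> 9 lines: cangq qnyy yim gnawq yiwuw wtulm bibb ywqn zcrcw
Hunk 2: at line 2 remove [gnawq] add [rlc,cqebf,aeico] -> 11 lines: cangq qnyy yim rlc cqebf aeico yiwuw wtulm bibb ywqn zcrcw
Hunk 3: at line 3 remove [cqebf] add [irsu,whm] -> 12 lines: cangq qnyy yim rlc irsu whm aeico yiwuw wtulm bibb ywqn zcrcw
Hunk 4: at line 7 remove [yiwuw,wtulm,bibb] add [upwjb,dck,uainb] -> 12 lines: cangq qnyy yim rlc irsu whm aeico upwjb dck uainb ywqn zcrcw
Final line count: 12

Answer: 12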